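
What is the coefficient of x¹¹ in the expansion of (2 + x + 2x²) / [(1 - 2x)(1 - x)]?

The denominator gives the recurrence a_n = 3a_(n−1) − 2a_(n−2) for n ≥ 3; the numerator fixes a_0 = 2, a_1 = 7, a_2 = 19.
Iterating: 2, 7, 19, 43, 91, 187, 379, 763, 1531, 3067, 6139, 12283, so a_11 = 12283.

12283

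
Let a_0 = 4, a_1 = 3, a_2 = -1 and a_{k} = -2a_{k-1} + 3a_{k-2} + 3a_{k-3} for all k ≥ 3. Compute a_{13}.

The ordinary generating function has denominator 1 + 2t - 3t^2 - 3t^3.
Iterating the recurrence: a_0,…,a_{13} = 4, 3, -1, 23, -40, 146, -343, 1004, -2599, 7181, -19147, 52040, -139978, 378635.

378635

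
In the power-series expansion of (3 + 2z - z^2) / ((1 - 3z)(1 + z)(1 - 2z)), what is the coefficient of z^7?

The denominator gives the recurrence a_n = 4a_(n−1) − a_(n−2) − 6a_(n−3) for n ≥ 3; the numerator fixes a_0 = 3, a_1 = 14, a_2 = 52.
Iterating: 3, 14, 52, 176, 568, 1784, 5512, 16856, so a_7 = 16856.

16856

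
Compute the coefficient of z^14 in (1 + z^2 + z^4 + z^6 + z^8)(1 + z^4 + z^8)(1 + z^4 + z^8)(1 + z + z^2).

(1 + z^2 + z^4 + z^6 + z^8) has coefficients 1,0,1,0,1,0,1,0,1 for degrees 0…8.
(1 + z^4 + z^8) has coefficients 1,0,0,0,1,0,0,0,1,0,0,0,0,0,0 for degrees 0…14.
Multiplying by (1 + z^4 + z^8) gives running coefficients 1,0,0,0,2,0,0,0,3,0,0,0,2,0,0 for degrees 0…14.
Finally multiplying by (1 + z + z^2), the product of all factors after the first has coefficients 1,1,1,0,2,2,2,0,3,3,3,0,2,2,2 for degrees 0…14.
[z^14] = 1·2 + 1·2 + 1·3 + 1·3 + 1·2 = 12.

12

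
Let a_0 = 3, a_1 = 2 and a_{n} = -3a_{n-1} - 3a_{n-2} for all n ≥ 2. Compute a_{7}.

-54

The ordinary generating function has denominator 1 + 3y + 3y^2.
Iterating the recurrence: a_0,…,a_{7} = 3, 2, -15, 39, -72, 99, -81, -54.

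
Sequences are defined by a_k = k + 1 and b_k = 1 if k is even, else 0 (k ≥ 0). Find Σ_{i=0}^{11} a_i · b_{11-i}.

The convolution is the x^11 coefficient of A(x)B(x).
Σ = 1·0 + 2·1 + 3·0 + 4·1 + 5·0 + 6·1 + 7·0 + 8·1 + 9·0 + 10·1 + 11·0 + 12·1 = 42.

42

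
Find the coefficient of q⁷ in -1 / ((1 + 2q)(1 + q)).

255

Partial fractions give a closed form: a_n = (-2)·(-2)^n + (1)·(-1)^n.
At n = 7: a_7 = 255.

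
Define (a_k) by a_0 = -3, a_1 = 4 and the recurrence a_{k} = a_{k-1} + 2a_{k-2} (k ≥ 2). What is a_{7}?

46

The ordinary generating function has denominator 1 - y - 2y^2.
Iterating the recurrence: a_0,…,a_{7} = -3, 4, -2, 6, 2, 14, 18, 46.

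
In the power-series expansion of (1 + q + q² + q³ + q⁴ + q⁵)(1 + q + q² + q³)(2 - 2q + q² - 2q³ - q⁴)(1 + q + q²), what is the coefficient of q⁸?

(1 + q + q² + q³ + q⁴ + q⁵) has coefficients 1,1,1,1,1,1 for degrees 0…5.
(1 + q + q² + q³) has coefficients 1,1,1,1,0,0,0,0,0 for degrees 0…8.
Multiplying by (2 - 2q + q² - 2q³ - q⁴) gives running coefficients 2,0,1,-1,-4,-2,-3,-1,0 for degrees 0…8.
Finally multiplying by (1 + q + q²), the product of all factors after the first has coefficients 2,2,3,0,-4,-7,-9,-6,-4 for degrees 0…8.
[q⁸] = 1·(-4) + 1·(-6) + 1·(-9) + 1·(-7) + 1·(-4) + 1·0 = -30.

-30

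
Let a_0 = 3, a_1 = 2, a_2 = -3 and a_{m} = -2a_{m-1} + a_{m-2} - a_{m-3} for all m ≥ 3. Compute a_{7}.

245

The ordinary generating function has denominator 1 + 2y - y^2 + y^3.
Iterating the recurrence: a_0,…,a_{7} = 3, 2, -3, 5, -15, 38, -96, 245.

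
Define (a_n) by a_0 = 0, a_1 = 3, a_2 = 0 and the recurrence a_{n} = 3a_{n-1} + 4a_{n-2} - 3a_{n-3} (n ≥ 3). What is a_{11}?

390495

The ordinary generating function has denominator 1 - 3z - 4z^2 + 3z^3.
Iterating the recurrence: a_0,…,a_{11} = 0, 3, 0, 12, 27, 129, 459, 1812, 6885, 26526, 101682, 390495.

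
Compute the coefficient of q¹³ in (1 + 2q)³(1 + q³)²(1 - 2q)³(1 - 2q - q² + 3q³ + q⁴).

144

(1 + 2q)³ has coefficients 1,6,12,8 for degrees 0…3.
(1 + q³)² has coefficients 1,0,0,2,0,0,1,0,0,0,0,0,0,0 for degrees 0…13.
Multiplying by (1 - 2q)³ gives running coefficients 1,-6,12,-6,-12,24,-15,-6,12,-8,0,0,0,0 for degrees 0…13.
Finally multiplying by (1 - 2q - q² + 3q³ + q⁴), the product of all factors after the first has coefficients 1,-8,23,-21,-29,84,-57,-42,99,-47,-29,38,-12,-8 for degrees 0…13.
[q¹³] = 1·(-8) + 6·(-12) + 12·38 + 8·(-29) = 144.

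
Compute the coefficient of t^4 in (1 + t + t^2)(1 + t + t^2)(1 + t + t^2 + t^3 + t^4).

(1 + t + t^2) has coefficients 1,1,1 for degrees 0…2.
(1 + t + t^2) has coefficients 1,1,1,0,0 for degrees 0…4.
Finally multiplying by (1 + t + t^2 + t^3 + t^4), the product of all factors after the first has coefficients 1,2,3,3,3 for degrees 0…4.
[t^4] = 1·3 + 1·3 + 1·3 = 9.

9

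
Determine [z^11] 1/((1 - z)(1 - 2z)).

Partial fractions give a closed form: a_n = (-1)·1^n + (2)·2^n.
At n = 11: a_11 = 4095.

4095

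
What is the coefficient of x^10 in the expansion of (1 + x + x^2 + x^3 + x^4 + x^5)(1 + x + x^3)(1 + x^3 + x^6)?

4

(1 + x + x^2 + x^3 + x^4 + x^5) has coefficients 1,1,1,1,1,1 for degrees 0…5.
(1 + x + x^3) has coefficients 1,1,0,1,0,0,0,0,0,0,0 for degrees 0…10.
Finally multiplying by (1 + x^3 + x^6), the product of all factors after the first has coefficients 1,1,0,2,1,0,2,1,0,1,0 for degrees 0…10.
[x^10] = 1·0 + 1·1 + 1·0 + 1·1 + 1·2 + 1·0 = 4.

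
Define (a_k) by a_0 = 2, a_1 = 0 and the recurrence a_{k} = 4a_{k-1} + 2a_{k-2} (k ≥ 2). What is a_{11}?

2483456

The ordinary generating function has denominator 1 - 4z - 2z^2.
Iterating the recurrence: a_0,…,a_{11} = 2, 0, 4, 16, 72, 320, 1424, 6336, 28192, 125440, 558144, 2483456.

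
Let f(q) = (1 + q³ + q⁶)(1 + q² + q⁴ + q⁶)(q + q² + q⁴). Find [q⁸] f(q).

(1 + q³ + q⁶) has coefficients 1,0,0,1,0,0,1 for degrees 0…6.
(1 + q² + q⁴ + q⁶) has coefficients 1,0,1,0,1,0,1,0,0 for degrees 0…8.
Finally multiplying by (q + q² + q⁴), the product of all factors after the first has coefficients 0,1,1,1,2,1,2,1,2 for degrees 0…8.
[q⁸] = 1·2 + 1·1 + 1·1 = 4.

4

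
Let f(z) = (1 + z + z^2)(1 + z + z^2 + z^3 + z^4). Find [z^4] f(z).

(1 + z + z^2) has coefficients 1,1,1 for degrees 0…2.
(1 + z + z^2 + z^3 + z^4) has coefficients 1,1,1,1,1 for degrees 0…4.
[z^4] = 1·1 + 1·1 + 1·1 = 3.

3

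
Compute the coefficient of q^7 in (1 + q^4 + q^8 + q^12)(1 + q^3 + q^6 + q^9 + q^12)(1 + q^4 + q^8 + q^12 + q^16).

(1 + q^4 + q^8 + q^12) has coefficients 1,0,0,0,1,0,0,0 for degrees 0…7.
(1 + q^3 + q^6 + q^9 + q^12) has coefficients 1,0,0,1,0,0,1,0 for degrees 0…7.
Finally multiplying by (1 + q^4 + q^8 + q^12 + q^16), the product of all factors after the first has coefficients 1,0,0,1,1,0,1,1 for degrees 0…7.
[q^7] = 1·1 + 1·1 = 2.

2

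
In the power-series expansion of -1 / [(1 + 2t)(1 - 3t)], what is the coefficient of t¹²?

-320503

Partial fractions give a closed form: a_n = (-2/5)·(-2)^n + (-3/5)·3^n.
At n = 12: a_12 = -320503.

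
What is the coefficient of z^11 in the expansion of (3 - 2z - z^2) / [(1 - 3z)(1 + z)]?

295244

The denominator gives the recurrence a_n = 2a_(n−1) + 3a_(n−2) for n ≥ 3; the numerator fixes a_0 = 3, a_1 = 4, a_2 = 16.
Iterating: 3, 4, 16, 44, 136, 404, 1216, 3644, 10936, 32804, 98416, 295244, so a_11 = 295244.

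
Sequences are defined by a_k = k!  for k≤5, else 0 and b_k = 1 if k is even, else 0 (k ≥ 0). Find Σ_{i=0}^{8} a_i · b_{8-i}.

This is [x^8] in the product of the two ordinary generating functions.
Σ = 1·1 + 1·0 + 2·1 + 6·0 + 24·1 + 120·0 + 0·1 + 0·0 + 0·1 = 27.

27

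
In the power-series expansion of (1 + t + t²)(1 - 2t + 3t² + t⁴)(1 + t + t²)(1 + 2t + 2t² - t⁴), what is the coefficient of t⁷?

(1 + t + t²) has coefficients 1,1,1 for degrees 0…2.
(1 - 2t + 3t² + t⁴) has coefficients 1,-2,3,0,1,0,0,0 for degrees 0…7.
Multiplying by (1 + t + t²) gives running coefficients 1,-1,2,1,4,1,1,0 for degrees 0…7.
Finally multiplying by (1 + 2t + 2t² - t⁴), the product of all factors after the first has coefficients 1,1,2,3,9,12,9,3 for degrees 0…7.
[t⁷] = 1·3 + 1·9 + 1·12 = 24.

24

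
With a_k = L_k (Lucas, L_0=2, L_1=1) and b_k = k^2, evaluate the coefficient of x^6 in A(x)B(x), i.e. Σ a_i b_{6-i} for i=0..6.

Write out a_i and b_{6-i} for i = 0,…,6 and sum the products.
Σ = 2·36 + 1·25 + 3·16 + 4·9 + 7·4 + 11·1 + 18·0 = 220.

220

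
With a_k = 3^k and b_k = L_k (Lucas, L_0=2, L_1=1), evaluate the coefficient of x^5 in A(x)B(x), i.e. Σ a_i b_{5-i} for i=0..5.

716

The convolution is the t^5 coefficient of A(t)B(t).
Σ = 1·11 + 3·7 + 9·4 + 27·3 + 81·1 + 243·2 = 716.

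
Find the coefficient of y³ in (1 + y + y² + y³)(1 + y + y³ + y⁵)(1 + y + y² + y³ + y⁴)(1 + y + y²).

16

(1 + y + y² + y³) has coefficients 1,1,1,1 for degrees 0…3.
(1 + y + y³ + y⁵) has coefficients 1,1,0,1 for degrees 0…3.
Multiplying by (1 + y + y² + y³ + y⁴) gives running coefficients 1,2,2,3 for degrees 0…3.
Finally multiplying by (1 + y + y²), the product of all factors after the first has coefficients 1,3,5,7 for degrees 0…3.
[y³] = 1·7 + 1·5 + 1·3 + 1·1 = 16.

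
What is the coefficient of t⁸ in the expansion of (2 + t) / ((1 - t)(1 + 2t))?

257

Partial fractions give a closed form: a_n = (1)·1^n + (1)·(-2)^n.
At n = 8: a_8 = 257.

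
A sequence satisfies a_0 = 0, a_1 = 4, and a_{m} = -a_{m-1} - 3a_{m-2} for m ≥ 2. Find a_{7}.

52

The ordinary generating function has denominator 1 + z + 3z^2.
Iterating the recurrence: a_0,…,a_{7} = 0, 4, -4, -8, 20, 4, -64, 52.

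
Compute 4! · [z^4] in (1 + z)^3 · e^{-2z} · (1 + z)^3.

-56

The EGF product rule gives c_4 = Σ_{k_1+k_2+k_3=4} C(4; k_1,k_2,k_3) · ∏ g_i(k_i), where (1+z)^3 gives the falling factorial (3)_k; e^{-2z} gives (-2)^k; (1+z)^3 gives the falling factorial (3)_k.
g_1(k) for k = 0…4: 1, 3, 6, 6, 0.
g_2(k) for k = 0…4: 1, -2, 4, -8, 16.
g_3(k) for k = 0…4: 1, 3, 6, 6, 0.
First combine the last two factors: h(k) = Σ_j C(k,j)·g_2(j)·g_3(k−j) for k = 0…4: 1, 1, -2, -2, 16.
c_4 = Σ_k C(4,k)·g_1(k)·h(4−k) = 1·1·16 + 4·3·(-2) + 6·6·(-2) + 4·6·1 = 16 − 24 − 72 + 24 = -56.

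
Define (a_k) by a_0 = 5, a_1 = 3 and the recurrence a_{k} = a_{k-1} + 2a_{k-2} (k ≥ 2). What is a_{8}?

685

The ordinary generating function has denominator 1 - q - 2q^2.
Iterating the recurrence: a_0,…,a_{8} = 5, 3, 13, 19, 45, 83, 173, 339, 685.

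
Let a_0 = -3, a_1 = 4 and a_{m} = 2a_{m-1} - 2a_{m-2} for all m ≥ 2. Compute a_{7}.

-80

The ordinary generating function has denominator 1 - 2z + 2z^2.
Iterating the recurrence: a_0,…,a_{7} = -3, 4, 14, 20, 12, -16, -56, -80.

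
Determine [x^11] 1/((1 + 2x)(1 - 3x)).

105469

Partial fractions give a closed form: a_n = (2/5)·(-2)^n + (3/5)·3^n.
At n = 11: a_11 = 105469.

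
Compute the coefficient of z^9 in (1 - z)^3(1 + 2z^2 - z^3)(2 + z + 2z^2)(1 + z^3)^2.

(1 - z)^3 has coefficients 1,-3,3,-1 for degrees 0…3.
(1 + 2z^2 - z^3) has coefficients 1,0,2,-1,0,0,0,0,0,0 for degrees 0…9.
Multiplying by (2 + z + 2z^2) gives running coefficients 2,1,6,0,3,-2,0,0,0,0 for degrees 0…9.
Finally multiplying by (1 + z^3)^2, the product of all factors after the first has coefficients 2,1,6,4,5,10,2,7,2,0 for degrees 0…9.
[z^9] = 1·0 − 3·2 + 3·7 − 1·2 = 13.

13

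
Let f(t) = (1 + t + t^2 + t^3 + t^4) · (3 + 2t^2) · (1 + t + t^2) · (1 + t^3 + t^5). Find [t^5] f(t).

26

(1 + t + t^2 + t^3 + t^4) has coefficients 1,1,1,1,1 for degrees 0…4.
(3 + 2t^2) has coefficients 3,0,2,0,0,0 for degrees 0…5.
Multiplying by (1 + t + t^2) gives running coefficients 3,3,5,2,2,0 for degrees 0…5.
Finally multiplying by (1 + t^3 + t^5), the product of all factors after the first has coefficients 3,3,5,5,5,8 for degrees 0…5.
[t^5] = 1·8 + 1·5 + 1·5 + 1·5 + 1·3 = 26.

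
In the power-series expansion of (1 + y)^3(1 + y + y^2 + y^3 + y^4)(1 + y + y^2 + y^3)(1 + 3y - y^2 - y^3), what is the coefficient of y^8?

(1 + y)^3 has coefficients 1,3,3,1 for degrees 0…3.
(1 + y + y^2 + y^3 + y^4) has coefficients 1,1,1,1,1,0,0,0,0 for degrees 0…8.
Multiplying by (1 + y + y^2 + y^3) gives running coefficients 1,2,3,4,4,3,2,1,0 for degrees 0…8.
Finally multiplying by (1 + 3y - y^2 - y^3), the product of all factors after the first has coefficients 1,5,8,10,11,8,3,0,-2 for degrees 0…8.
[y^8] = 1·(-2) + 3·0 + 3·3 + 1·8 = 15.

15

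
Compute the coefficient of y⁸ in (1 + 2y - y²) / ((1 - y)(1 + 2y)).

The denominator gives the recurrence a_n = −a_(n−1) + 2a_(n−2) for n ≥ 3; the numerator fixes a_0 = 1, a_1 = 1, a_2 = 0.
Iterating: 1, 1, 0, 2, -2, 6, -10, 22, -42, so a_8 = -42.

-42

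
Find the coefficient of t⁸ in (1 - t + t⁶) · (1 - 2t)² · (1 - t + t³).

8

(1 - t + t⁶) has coefficients 1,-1,0,0,0,0,1 for degrees 0…6.
(1 - 2t)² has coefficients 1,-4,4,0,0,0,0,0,0 for degrees 0…8.
Finally multiplying by (1 - t + t³), the product of all factors after the first has coefficients 1,-5,8,-3,-4,4,0,0,0 for degrees 0…8.
[t⁸] = 1·0 − 1·0 + 1·8 = 8.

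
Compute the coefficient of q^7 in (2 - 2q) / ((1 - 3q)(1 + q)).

2186

Partial fractions give a closed form: a_n = (1)·3^n + (1)·(-1)^n.
At n = 7: a_7 = 2186.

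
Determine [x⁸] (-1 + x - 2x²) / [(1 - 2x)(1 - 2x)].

The denominator gives the recurrence a_n = 4a_(n−1) − 4a_(n−2) for n ≥ 3; the numerator fixes a_0 = -1, a_1 = -3, a_2 = -10.
Iterating: -1, -3, -10, -28, -72, -176, -416, -960, -2176, so a_8 = -2176.

-2176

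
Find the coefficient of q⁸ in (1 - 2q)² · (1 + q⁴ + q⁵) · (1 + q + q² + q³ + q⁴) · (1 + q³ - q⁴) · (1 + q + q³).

3

(1 - 2q)² has coefficients 1,-4,4 for degrees 0…2.
(1 + q⁴ + q⁵) has coefficients 1,0,0,0,1,1,0,0,0 for degrees 0…8.
Multiplying by (1 + q + q² + q³ + q⁴) gives running coefficients 1,1,1,1,2,2,2,2,2 for degrees 0…8.
Multiplying by (1 + q³ - q⁴) gives running coefficients 1,1,1,2,2,2,2,3,2 for degrees 0…8.
Finally multiplying by (1 + q + q³), the product of all factors after the first has coefficients 1,2,2,4,5,5,6,7,7 for degrees 0…8.
[q⁸] = 1·7 − 4·7 + 4·6 = 3.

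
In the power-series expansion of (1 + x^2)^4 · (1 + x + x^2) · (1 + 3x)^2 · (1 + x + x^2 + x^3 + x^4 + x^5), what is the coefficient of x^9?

621

(1 + x^2)^4 has coefficients 1,0,4,0,6,0,4,0,1 for degrees 0…8.
(1 + x + x^2) has coefficients 1,1,1,0,0,0,0,0,0,0 for degrees 0…9.
Multiplying by (1 + 3x)^2 gives running coefficients 1,7,16,15,9,0,0,0,0,0 for degrees 0…9.
Finally multiplying by (1 + x + x^2 + x^3 + x^4 + x^5), the product of all factors after the first has coefficients 1,8,24,39,48,48,47,40,24,9 for degrees 0…9.
[x^9] = 1·9 + 4·40 + 6·48 + 4·39 + 1·8 = 621.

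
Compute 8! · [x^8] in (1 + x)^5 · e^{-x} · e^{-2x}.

9801

The EGF product rule gives c_8 = Σ_{k_1+k_2+k_3=8} C(8; k_1,k_2,k_3) · ∏ g_i(k_i), where (1+x)^5 gives the falling factorial (5)_k; e^{-x} gives (-1)^k; e^{-2x} gives (-2)^k.
g_1(k) for k = 0…8: 1, 5, 20, 60, 120, 120, 0, 0, 0.
g_2(k) for k = 0…8: 1, -1, 1, -1, 1, -1, 1, -1, 1.
g_3(k) for k = 0…8: 1, -2, 4, -8, 16, -32, 64, -128, 256.
First combine the last two factors: h(k) = Σ_j C(k,j)·g_2(j)·g_3(k−j) for k = 0…8: 1, -3, 9, -27, 81, -243, 729, -2187, 6561.
c_8 = Σ_k C(8,k)·g_1(k)·h(8−k) = 1·1·6561 + 8·5·(-2187) + 28·20·729 + 56·60·(-243) + 70·120·81 + 56·120·(-27) = 6561 − 87480 + 408240 − 816480 + 680400 − 181440 = 9801.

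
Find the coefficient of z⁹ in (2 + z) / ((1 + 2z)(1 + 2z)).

The denominator gives the recurrence a_n = −4a_(n−1) − 4a_(n−2) for n ≥ 2; the numerator fixes a_0 = 2, a_1 = -7.
Iterating: 2, -7, 20, -52, 128, -304, 704, -1600, 3584, -7936, so a_9 = -7936.

-7936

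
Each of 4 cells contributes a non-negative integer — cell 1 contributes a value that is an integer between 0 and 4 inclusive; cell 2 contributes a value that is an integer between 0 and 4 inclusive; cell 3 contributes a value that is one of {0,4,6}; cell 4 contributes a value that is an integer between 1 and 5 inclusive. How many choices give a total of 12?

The generating function for the choices is (1 + q + q² + q³ + q⁴)·(1 + q + q² + q³ + q⁴)·(1 + q⁴ + q⁶)·(q + q² + q³ + q⁴ + q⁵); the count is [q¹²].
(1 + q + q² + q³ + q⁴) has coefficients 1,1,1,1,1 for degrees 0…4.
(1 + q + q² + q³ + q⁴) has coefficients 1,1,1,1,1,0,0,0,0,0,0,0,0 for degrees 0…12.
Multiplying by (1 + q⁴ + q⁶) gives running coefficients 1,1,1,1,2,1,2,2,2,1,1,0,0 for degrees 0…12.
Finally multiplying by (q + q² + q³ + q⁴ + q⁵), the product of all factors after the first has coefficients 0,1,2,3,4,6,6,7,8,9,8,8,6 for degrees 0…12.
[q¹²] = 1·6 + 1·8 + 1·8 + 1·9 + 1·8 = 39.

39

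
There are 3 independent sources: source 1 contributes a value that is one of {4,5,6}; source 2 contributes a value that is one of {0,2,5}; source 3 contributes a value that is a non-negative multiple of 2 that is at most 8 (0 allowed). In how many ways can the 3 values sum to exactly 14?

4

The generating function for the choices is (x⁴ + x⁵ + x⁶)·(1 + x² + x⁵)·(1 + x² + x⁴ + x⁶ + x⁸); the count is [x¹⁴].
(x⁴ + x⁵ + x⁶) has coefficients 0,0,0,0,1,1,1 for degrees 0…6.
(1 + x² + x⁵) has coefficients 1,0,1,0,0,1,0,0,0,0,0,0,0,0,0 for degrees 0…14.
Finally multiplying by (1 + x² + x⁴ + x⁶ + x⁸), the product of all factors after the first has coefficients 1,0,2,0,2,1,2,1,2,1,1,1,0,1,0 for degrees 0…14.
[x¹⁴] = 1·1 + 1·1 + 1·2 = 4.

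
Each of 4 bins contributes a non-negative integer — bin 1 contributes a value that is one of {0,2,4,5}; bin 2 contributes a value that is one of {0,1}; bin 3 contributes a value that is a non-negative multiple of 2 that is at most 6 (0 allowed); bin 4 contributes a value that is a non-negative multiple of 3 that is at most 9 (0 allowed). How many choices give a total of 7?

8

The generating function for the choices is (1 + z^2 + z^4 + z^5)·(1 + z)·(1 + z^2 + z^4 + z^6)·(1 + z^3 + z^6 + z^9); the count is [z^7].
(1 + z^2 + z^4 + z^5) has coefficients 1,0,1,0,1,1 for degrees 0…5.
(1 + z) has coefficients 1,1,0,0,0,0,0,0 for degrees 0…7.
Multiplying by (1 + z^2 + z^4 + z^6) gives running coefficients 1,1,1,1,1,1,1,1 for degrees 0…7.
Finally multiplying by (1 + z^3 + z^6 + z^9), the product of all factors after the first has coefficients 1,1,1,2,2,2,3,3 for degrees 0…7.
[z^7] = 1·3 + 1·2 + 1·2 + 1·1 = 8.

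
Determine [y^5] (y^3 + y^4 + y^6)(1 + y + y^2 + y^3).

2

(y^3 + y^4 + y^6) has coefficients 0,0,0,1,1,0 for degrees 0…5.
(1 + y + y^2 + y^3) has coefficients 1,1,1,1,0,0 for degrees 0…5.
[y^5] = 1·1 + 1·1 = 2.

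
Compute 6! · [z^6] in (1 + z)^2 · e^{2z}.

The EGF product rule gives c_6 = Σ_{k_1+k_2=6} C(6; k_1,k_2) · ∏ g_i(k_i), where (1+z)^2 gives the falling factorial (2)_k; e^{2z} gives (2)^k.
g_1(k) for k = 0…6: 1, 2, 2, 0, 0, 0, 0.
g_2(k) for k = 0…6: 1, 2, 4, 8, 16, 32, 64.
c_6 = Σ_k C(6,k)·g_1(k)·g_2(6−k) = 1·1·64 + 6·2·32 + 15·2·16 = 64 + 384 + 480 = 928.

928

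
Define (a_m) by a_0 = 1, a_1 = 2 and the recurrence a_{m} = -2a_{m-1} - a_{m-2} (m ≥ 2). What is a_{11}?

32

The ordinary generating function has denominator 1 + 2q + q^2.
Iterating the recurrence: a_0,…,a_{11} = 1, 2, -5, 8, -11, 14, -17, 20, -23, 26, -29, 32.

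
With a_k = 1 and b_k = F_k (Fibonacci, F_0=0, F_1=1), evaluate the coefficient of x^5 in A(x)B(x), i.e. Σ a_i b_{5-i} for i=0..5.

12

Write out a_i and b_{5-i} for i = 0,…,5 and sum the products.
Σ = 1·5 + 1·3 + 1·2 + 1·1 + 1·1 + 1·0 = 12.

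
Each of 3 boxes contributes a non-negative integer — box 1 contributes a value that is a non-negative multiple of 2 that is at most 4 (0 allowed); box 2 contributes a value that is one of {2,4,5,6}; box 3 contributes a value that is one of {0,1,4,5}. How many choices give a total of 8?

5

The generating function for the choices is (1 + q² + q⁴)·(q² + q⁴ + q⁵ + q⁶)·(1 + q + q⁴ + q⁵); the count is [q⁸].
(1 + q² + q⁴) has coefficients 1,0,1,0,1 for degrees 0…4.
(q² + q⁴ + q⁵ + q⁶) has coefficients 0,0,1,0,1,1,1,0,0 for degrees 0…8.
Finally multiplying by (1 + q + q⁴ + q⁵), the product of all factors after the first has coefficients 0,0,1,1,1,2,3,2,1 for degrees 0…8.
[q⁸] = 1·1 + 1·3 + 1·1 = 5.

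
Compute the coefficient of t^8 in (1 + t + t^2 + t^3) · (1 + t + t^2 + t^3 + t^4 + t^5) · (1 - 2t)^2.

(1 + t + t^2 + t^3) has coefficients 1,1,1,1 for degrees 0…3.
(1 + t + t^2 + t^3 + t^4 + t^5) has coefficients 1,1,1,1,1,1,0,0,0 for degrees 0…8.
Finally multiplying by (1 - 2t)^2, the product of all factors after the first has coefficients 1,-3,1,1,1,1,0,4,0 for degrees 0…8.
[t^8] = 1·0 + 1·4 + 1·0 + 1·1 = 5.

5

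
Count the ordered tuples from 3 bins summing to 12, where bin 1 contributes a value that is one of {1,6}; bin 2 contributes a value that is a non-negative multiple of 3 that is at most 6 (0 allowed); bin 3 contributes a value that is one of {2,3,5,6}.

The generating function for the choices is (z + z⁶)·(1 + z³ + z⁶)·(z² + z³ + z⁵ + z⁶); the count is [z¹²].
(z + z⁶) has coefficients 0,1,0,0,0,0,1 for degrees 0…6.
(1 + z³ + z⁶) has coefficients 1,0,0,1,0,0,1,0,0,0,0,0,0 for degrees 0…12.
Finally multiplying by (z² + z³ + z⁵ + z⁶), the product of all factors after the first has coefficients 0,0,1,1,0,2,2,0,2,2,0,1,1 for degrees 0…12.
[z¹²] = 1·1 + 1·2 = 3.

3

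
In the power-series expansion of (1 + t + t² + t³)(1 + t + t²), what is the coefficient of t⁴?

(1 + t + t² + t³) has coefficients 1,1,1,1 for degrees 0…3.
(1 + t + t²) has coefficients 1,1,1,0,0 for degrees 0…4.
[t⁴] = 1·0 + 1·0 + 1·1 + 1·1 = 2.

2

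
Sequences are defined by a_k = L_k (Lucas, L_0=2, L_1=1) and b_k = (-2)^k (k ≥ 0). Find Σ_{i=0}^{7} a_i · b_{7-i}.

The convolution is the x^7 coefficient of A(x)B(x).
Σ = 2·(-128) + 1·64 + 3·(-32) + 4·16 + 7·(-8) + 11·4 + 18·(-2) + 29·1 = -243.

-243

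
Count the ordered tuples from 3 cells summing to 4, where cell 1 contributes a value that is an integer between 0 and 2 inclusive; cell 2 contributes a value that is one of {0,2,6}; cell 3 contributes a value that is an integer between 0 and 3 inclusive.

5

The generating function for the choices is (1 + q + q²)·(1 + q² + q⁶)·(1 + q + q² + q³); the count is [q⁴].
(1 + q + q²) has coefficients 1,1,1 for degrees 0…2.
(1 + q² + q⁶) has coefficients 1,0,1,0,0 for degrees 0…4.
Finally multiplying by (1 + q + q² + q³), the product of all factors after the first has coefficients 1,1,2,2,1 for degrees 0…4.
[q⁴] = 1·1 + 1·2 + 1·2 = 5.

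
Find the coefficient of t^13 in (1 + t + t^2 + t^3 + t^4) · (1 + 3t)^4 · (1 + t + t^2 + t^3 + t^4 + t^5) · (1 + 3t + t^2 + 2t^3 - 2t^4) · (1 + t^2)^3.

(1 + t + t^2 + t^3 + t^4) has coefficients 1,1,1,1,1 for degrees 0…4.
(1 + 3t)^4 has coefficients 1,12,54,108,81,0,0,0,0,0,0,0,0,0 for degrees 0…13.
Multiplying by (1 + t + t^2 + t^3 + t^4 + t^5) gives running coefficients 1,13,67,175,256,256,255,243,189,81,0,0,0,0 for degrees 0…13.
Multiplying by (1 + 3t + t^2 + 2t^3 - 2t^4) gives running coefficients 1,16,107,391,872,1307,1495,1426,1173,889,408,-27,-216,-162 for degrees 0…13.
Finally multiplying by (1 + t^2)^3, the product of all factors after the first has coefficients 1,16,110,439,1196,2528,4433,6536,8381,9479,9284,8225,6022,3850 for degrees 0…13.
[t^13] = 1·3850 + 1·6022 + 1·8225 + 1·9284 + 1·9479 = 36860.

36860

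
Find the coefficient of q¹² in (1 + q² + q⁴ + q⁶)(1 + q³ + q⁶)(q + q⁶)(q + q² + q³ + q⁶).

8

(1 + q² + q⁴ + q⁶) has coefficients 1,0,1,0,1,0,1 for degrees 0…6.
(1 + q³ + q⁶) has coefficients 1,0,0,1,0,0,1,0,0,0,0,0,0 for degrees 0…12.
Multiplying by (q + q⁶) gives running coefficients 0,1,0,0,1,0,1,1,0,1,0,0,1 for degrees 0…12.
Finally multiplying by (q + q² + q³ + q⁶), the product of all factors after the first has coefficients 0,0,1,1,1,1,1,3,2,2,3,1,2 for degrees 0…12.
[q¹²] = 1·2 + 1·3 + 1·2 + 1·1 = 8.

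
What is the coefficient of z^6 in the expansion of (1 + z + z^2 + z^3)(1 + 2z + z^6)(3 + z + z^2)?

5

(1 + z + z^2 + z^3) has coefficients 1,1,1,1 for degrees 0…3.
(1 + 2z + z^6) has coefficients 1,2,0,0,0,0,1 for degrees 0…6.
Finally multiplying by (3 + z + z^2), the product of all factors after the first has coefficients 3,7,3,2,0,0,3 for degrees 0…6.
[z^6] = 1·3 + 1·0 + 1·0 + 1·2 = 5.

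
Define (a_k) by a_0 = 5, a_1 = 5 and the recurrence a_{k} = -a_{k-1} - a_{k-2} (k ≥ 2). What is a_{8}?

The ordinary generating function has denominator 1 + x + x^2.
Iterating the recurrence: a_0,…,a_{8} = 5, 5, -10, 5, 5, -10, 5, 5, -10.

-10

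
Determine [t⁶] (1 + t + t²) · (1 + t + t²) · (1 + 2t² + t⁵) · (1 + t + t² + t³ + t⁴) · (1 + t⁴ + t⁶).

(1 + t + t²) has coefficients 1,1,1 for degrees 0…2.
(1 + t + t²) has coefficients 1,1,1,0,0,0,0 for degrees 0…6.
Multiplying by (1 + 2t² + t⁵) gives running coefficients 1,1,3,2,2,1,1 for degrees 0…6.
Multiplying by (1 + t + t² + t³ + t⁴) gives running coefficients 1,2,5,7,9,9,9 for degrees 0…6.
Finally multiplying by (1 + t⁴ + t⁶), the product of all factors after the first has coefficients 1,2,5,7,10,11,15 for degrees 0…6.
[t⁶] = 1·15 + 1·11 + 1·10 = 36.

36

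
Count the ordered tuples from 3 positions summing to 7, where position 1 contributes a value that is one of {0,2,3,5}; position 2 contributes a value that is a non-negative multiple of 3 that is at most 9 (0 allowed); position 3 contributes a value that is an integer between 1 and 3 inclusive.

The generating function for the choices is (1 + q² + q³ + q⁵)·(1 + q³ + q⁶ + q⁹)·(q + q² + q³); the count is [q⁷].
(1 + q² + q³ + q⁵) has coefficients 1,0,1,1,0,1 for degrees 0…5.
(1 + q³ + q⁶ + q⁹) has coefficients 1,0,0,1,0,0,1,0 for degrees 0…7.
Finally multiplying by (q + q² + q³), the product of all factors after the first has coefficients 0,1,1,1,1,1,1,1 for degrees 0…7.
[q⁷] = 1·1 + 1·1 + 1·1 + 1·1 = 4.

4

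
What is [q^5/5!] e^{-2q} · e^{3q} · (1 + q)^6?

4051

The EGF product rule gives c_5 = Σ_{k_1+k_2+k_3=5} C(5; k_1,k_2,k_3) · ∏ g_i(k_i), where e^{-2q} gives (-2)^k; e^{3q} gives (3)^k; (1+q)^6 gives the falling factorial (6)_k.
g_1(k) for k = 0…5: 1, -2, 4, -8, 16, -32.
g_2(k) for k = 0…5: 1, 3, 9, 27, 81, 243.
g_3(k) for k = 0…5: 1, 6, 30, 120, 360, 720.
First combine the last two factors: h(k) = Σ_j C(k,j)·g_2(j)·g_3(k−j) for k = 0…5: 1, 9, 75, 579, 4149, 27693.
c_5 = Σ_k C(5,k)·g_1(k)·h(5−k) = 1·1·27693 + 5·(-2)·4149 + 10·4·579 + 10·(-8)·75 + 5·16·9 + 1·(-32)·1 = 27693 − 41490 + 23160 − 6000 + 720 − 32 = 4051.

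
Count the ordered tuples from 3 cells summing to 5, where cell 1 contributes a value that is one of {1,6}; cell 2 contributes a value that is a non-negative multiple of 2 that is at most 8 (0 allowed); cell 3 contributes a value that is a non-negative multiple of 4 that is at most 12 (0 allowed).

2

The generating function for the choices is (z + z⁶)·(1 + z² + z⁴ + z⁶ + z⁸)·(1 + z⁴ + z⁸ + z¹²); the count is [z⁵].
(z + z⁶) has coefficients 0,1,0,0,0,0 for degrees 0…5.
(1 + z² + z⁴ + z⁶ + z⁸) has coefficients 1,0,1,0,1,0 for degrees 0…5.
Finally multiplying by (1 + z⁴ + z⁸ + z¹²), the product of all factors after the first has coefficients 1,0,1,0,2,0 for degrees 0…5.
[z⁵] = 1·2 = 2.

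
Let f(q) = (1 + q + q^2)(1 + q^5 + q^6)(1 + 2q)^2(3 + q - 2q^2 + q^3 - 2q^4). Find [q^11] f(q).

-31

(1 + q + q^2) has coefficients 1,1,1 for degrees 0…2.
(1 + q^5 + q^6) has coefficients 1,0,0,0,0,1,1,0,0,0,0,0 for degrees 0…11.
Multiplying by (1 + 2q)^2 gives running coefficients 1,4,4,0,0,1,5,8,4,0,0,0 for degrees 0…11.
Finally multiplying by (3 + q - 2q^2 + q^3 - 2q^4), the product of all factors after the first has coefficients 3,13,14,-3,-6,-1,8,27,11,-9,-10,-12 for degrees 0…11.
[q^11] = 1·(-12) + 1·(-10) + 1·(-9) = -31.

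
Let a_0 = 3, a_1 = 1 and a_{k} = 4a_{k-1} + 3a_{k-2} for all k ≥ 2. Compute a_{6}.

The ordinary generating function has denominator 1 - 4x - 3x^2.
Iterating the recurrence: a_0,…,a_{6} = 3, 1, 13, 55, 259, 1201, 5581.

5581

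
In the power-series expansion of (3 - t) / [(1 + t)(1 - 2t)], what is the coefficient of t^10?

1708

The denominator gives the recurrence a_n = a_(n−1) + 2a_(n−2) for n ≥ 2; the numerator fixes a_0 = 3, a_1 = 2.
Iterating: 3, 2, 8, 12, 28, 52, 108, 212, 428, 852, 1708, so a_10 = 1708.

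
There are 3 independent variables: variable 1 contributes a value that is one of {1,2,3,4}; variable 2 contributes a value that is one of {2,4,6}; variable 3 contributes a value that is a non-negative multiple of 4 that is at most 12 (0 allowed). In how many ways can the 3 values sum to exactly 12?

The generating function for the choices is (x + x² + x³ + x⁴)·(x² + x⁴ + x⁶)·(1 + x⁴ + x⁸ + x¹²); the count is [x¹²].
(x + x² + x³ + x⁴) has coefficients 0,1,1,1,1 for degrees 0…4.
(x² + x⁴ + x⁶) has coefficients 0,0,1,0,1,0,1,0,0,0,0,0,0 for degrees 0…12.
Finally multiplying by (1 + x⁴ + x⁸ + x¹²), the product of all factors after the first has coefficients 0,0,1,0,1,0,2,0,1,0,2,0,1 for degrees 0…12.
[x¹²] = 1·0 + 1·2 + 1·0 + 1·1 = 3.

3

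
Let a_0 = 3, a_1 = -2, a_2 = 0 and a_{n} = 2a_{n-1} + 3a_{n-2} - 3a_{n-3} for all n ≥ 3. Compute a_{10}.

The ordinary generating function has denominator 1 - 2y - 3y^2 + 3y^3.
Iterating the recurrence: a_0,…,a_{10} = 3, -2, 0, -15, -24, -93, -213, -633, -1626, -4512, -12003.

-12003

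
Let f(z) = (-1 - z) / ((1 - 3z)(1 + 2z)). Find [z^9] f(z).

-15644

Partial fractions give a closed form: a_n = (-4/5)·3^n + (-1/5)·(-2)^n.
At n = 9: a_9 = -15644.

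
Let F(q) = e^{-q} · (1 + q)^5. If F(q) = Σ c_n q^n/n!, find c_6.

The EGF product rule gives c_6 = Σ_{k_1+k_2=6} C(6; k_1,k_2) · ∏ g_i(k_i), where e^{-q} gives (-1)^k; (1+q)^5 gives the falling factorial (5)_k.
g_1(k) for k = 0…6: 1, -1, 1, -1, 1, -1, 1.
g_2(k) for k = 0…6: 1, 5, 20, 60, 120, 120, 0.
c_6 = Σ_k C(6,k)·g_1(k)·g_2(6−k) = 6·(-1)·120 + 15·1·120 + 20·(-1)·60 + 15·1·20 + 6·(-1)·5 + 1·1·1 = −720 + 1800 − 1200 + 300 − 30 + 1 = 151.

151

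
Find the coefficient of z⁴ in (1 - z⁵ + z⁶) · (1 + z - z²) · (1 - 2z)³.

(1 - z⁵ + z⁶) has coefficients 1,0,0,0,0 for degrees 0…4.
(1 + z - z²) has coefficients 1,1,-1,0,0 for degrees 0…4.
Finally multiplying by (1 - 2z)³, the product of all factors after the first has coefficients 1,-5,5,10,-20 for degrees 0…4.
[z⁴] = 1·(-20) = -20.

-20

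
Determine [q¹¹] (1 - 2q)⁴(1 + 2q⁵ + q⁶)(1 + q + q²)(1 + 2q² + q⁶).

(1 - 2q)⁴ has coefficients 1,-8,24,-32,16 for degrees 0…4.
(1 + 2q⁵ + q⁶) has coefficients 1,0,0,0,0,2,1,0,0,0,0,0 for degrees 0…11.
Multiplying by (1 + q + q²) gives running coefficients 1,1,1,0,0,2,3,3,1,0,0,0 for degrees 0…11.
Finally multiplying by (1 + 2q² + q⁶), the product of all factors after the first has coefficients 1,1,3,2,2,2,4,8,8,6,2,2 for degrees 0…11.
[q¹¹] = 1·2 − 8·2 + 24·6 − 32·8 + 16·8 = 2.

2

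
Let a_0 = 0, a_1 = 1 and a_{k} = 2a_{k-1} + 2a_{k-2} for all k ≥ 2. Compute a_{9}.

2448

The ordinary generating function has denominator 1 - 2t - 2t^2.
Iterating the recurrence: a_0,…,a_{9} = 0, 1, 2, 6, 16, 44, 120, 328, 896, 2448.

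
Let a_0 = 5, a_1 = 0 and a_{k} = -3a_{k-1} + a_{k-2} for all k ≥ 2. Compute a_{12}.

707405

The ordinary generating function has denominator 1 + 3x - x^2.
Iterating the recurrence: a_0,…,a_{12} = 5, 0, 5, -15, 50, -165, 545, -1800, 5945, -19635, 64850, -214185, 707405.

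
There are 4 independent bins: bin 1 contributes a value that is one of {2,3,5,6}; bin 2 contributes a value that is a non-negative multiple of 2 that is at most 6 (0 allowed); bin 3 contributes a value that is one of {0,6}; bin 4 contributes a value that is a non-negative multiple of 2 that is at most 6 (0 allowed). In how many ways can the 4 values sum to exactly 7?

The generating function for the choices is (y^2 + y^3 + y^5 + y^6)·(1 + y^2 + y^4 + y^6)·(1 + y^6)·(1 + y^2 + y^4 + y^6); the count is [y^7].
(y^2 + y^3 + y^5 + y^6) has coefficients 0,0,1,1,0,1,1 for degrees 0…6.
(1 + y^2 + y^4 + y^6) has coefficients 1,0,1,0,1,0,1,0 for degrees 0…7.
Multiplying by (1 + y^6) gives running coefficients 1,0,1,0,1,0,2,0 for degrees 0…7.
Finally multiplying by (1 + y^2 + y^4 + y^6), the product of all factors after the first has coefficients 1,0,2,0,3,0,5,0 for degrees 0…7.
[y^7] = 1·0 + 1·3 + 1·2 + 1·0 = 5.

5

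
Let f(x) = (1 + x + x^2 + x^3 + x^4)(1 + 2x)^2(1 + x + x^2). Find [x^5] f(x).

(1 + x + x^2 + x^3 + x^4) has coefficients 1,1,1,1,1 for degrees 0…4.
(1 + 2x)^2 has coefficients 1,4,4,0,0,0 for degrees 0…5.
Finally multiplying by (1 + x + x^2), the product of all factors after the first has coefficients 1,5,9,8,4,0 for degrees 0…5.
[x^5] = 1·0 + 1·4 + 1·8 + 1·9 + 1·5 = 26.

26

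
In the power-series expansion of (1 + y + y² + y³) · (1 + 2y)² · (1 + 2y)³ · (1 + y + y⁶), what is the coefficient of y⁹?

(1 + y + y² + y³) has coefficients 1,1,1,1 for degrees 0…3.
(1 + 2y)² has coefficients 1,4,4,0,0,0,0,0,0,0 for degrees 0…9.
Multiplying by (1 + 2y)³ gives running coefficients 1,10,40,80,80,32,0,0,0,0 for degrees 0…9.
Finally multiplying by (1 + y + y⁶), the product of all factors after the first has coefficients 1,11,50,120,160,112,33,10,40,80 for degrees 0…9.
[y⁹] = 1·80 + 1·40 + 1·10 + 1·33 = 163.

163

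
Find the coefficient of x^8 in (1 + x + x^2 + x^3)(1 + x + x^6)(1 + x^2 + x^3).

(1 + x + x^2 + x^3) has coefficients 1,1,1,1 for degrees 0…3.
(1 + x + x^6) has coefficients 1,1,0,0,0,0,1,0,0 for degrees 0…8.
Finally multiplying by (1 + x^2 + x^3), the product of all factors after the first has coefficients 1,1,1,2,1,0,1,0,1 for degrees 0…8.
[x^8] = 1·1 + 1·0 + 1·1 + 1·0 = 2.

2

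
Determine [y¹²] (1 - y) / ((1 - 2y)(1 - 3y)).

1058786

The denominator gives the recurrence a_n = 5a_(n−1) − 6a_(n−2) for n ≥ 2; the numerator fixes a_0 = 1, a_1 = 4.
Iterating: 1, 4, 14, 46, 146, 454, 1394, 4246, 12866, 38854, 117074, 352246, 1058786, so a_12 = 1058786.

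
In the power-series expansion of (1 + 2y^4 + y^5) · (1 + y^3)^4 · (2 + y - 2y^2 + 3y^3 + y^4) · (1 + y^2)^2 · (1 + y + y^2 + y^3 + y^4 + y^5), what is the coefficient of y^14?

(1 + 2y^4 + y^5) has coefficients 1,0,0,0,2,1 for degrees 0…5.
(1 + y^3)^4 has coefficients 1,0,0,4,0,0,6,0,0,4,0,0,1,0,0 for degrees 0…14.
Multiplying by (2 + y - 2y^2 + 3y^3 + y^4) gives running coefficients 2,1,-2,11,5,-8,24,10,-12,26,10,-8,14,5,-2 for degrees 0…14.
Multiplying by (1 + y^2)^2 gives running coefficients 2,1,2,13,3,15,32,5,41,38,10,54,22,15,36 for degrees 0…14.
Finally multiplying by (1 + y + y^2 + y^3 + y^4 + y^5), the product of all factors after the first has coefficients 2,3,5,18,21,36,66,70,109,134,141,180,170,180,175 for degrees 0…14.
[y^14] = 1·175 + 2·141 + 1·134 = 591.

591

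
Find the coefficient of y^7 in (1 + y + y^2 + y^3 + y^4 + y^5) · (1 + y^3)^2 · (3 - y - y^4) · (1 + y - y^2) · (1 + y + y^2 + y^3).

(1 + y + y^2 + y^3 + y^4 + y^5) has coefficients 1,1,1,1,1,1 for degrees 0…5.
(1 + y^3)^2 has coefficients 1,0,0,2,0,0,1,0 for degrees 0…7.
Multiplying by (3 - y - y^4) gives running coefficients 3,-1,0,6,-3,0,3,-3 for degrees 0…7.
Multiplying by (1 + y - y^2) gives running coefficients 3,2,-4,7,3,-9,6,0 for degrees 0…7.
Finally multiplying by (1 + y + y^2 + y^3), the product of all factors after the first has coefficients 3,5,1,8,8,-3,7,0 for degrees 0…7.
[y^7] = 1·0 + 1·7 + 1·(-3) + 1·8 + 1·8 + 1·1 = 21.

21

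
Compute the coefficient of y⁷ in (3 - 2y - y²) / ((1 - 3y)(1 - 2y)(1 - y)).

Partial fractions give a closed form: a_n = (10)·3^n + (-7)·2^n.
At n = 7: a_7 = 20974.

20974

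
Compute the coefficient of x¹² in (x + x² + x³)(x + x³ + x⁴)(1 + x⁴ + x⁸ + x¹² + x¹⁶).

2

(x + x² + x³) has coefficients 0,1,1,1 for degrees 0…3.
(x + x³ + x⁴) has coefficients 0,1,0,1,1,0,0,0,0,0,0,0,0 for degrees 0…12.
Finally multiplying by (1 + x⁴ + x⁸ + x¹² + x¹⁶), the product of all factors after the first has coefficients 0,1,0,1,1,1,0,1,1,1,0,1,1 for degrees 0…12.
[x¹²] = 1·1 + 1·0 + 1·1 = 2.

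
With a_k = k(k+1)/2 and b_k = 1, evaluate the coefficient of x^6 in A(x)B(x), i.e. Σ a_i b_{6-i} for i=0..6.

56

This is [x^6] in the product of the two ordinary generating functions.
Σ = 0·1 + 1·1 + 3·1 + 6·1 + 10·1 + 15·1 + 21·1 = 56.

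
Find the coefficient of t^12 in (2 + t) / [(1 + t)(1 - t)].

2

The denominator gives the recurrence a_n = a_(n−2) for n ≥ 3; the numerator fixes a_0 = 2, a_1 = 1, a_2 = 2.
Iterating: 2, 1, 2, 1, 2, 1, 2, 1, 2, 1, 2, 1, 2, so a_12 = 2.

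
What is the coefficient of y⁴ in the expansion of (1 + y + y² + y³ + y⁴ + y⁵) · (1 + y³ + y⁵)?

(1 + y + y² + y³ + y⁴ + y⁵) has coefficients 1,1,1,1,1 for degrees 0…4.
(1 + y³ + y⁵) has coefficients 1,0,0,1,0 for degrees 0…4.
[y⁴] = 1·0 + 1·1 + 1·0 + 1·0 + 1·1 = 2.

2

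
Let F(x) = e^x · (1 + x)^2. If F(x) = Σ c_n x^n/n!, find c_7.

The EGF product rule gives c_7 = Σ_{k_1+k_2=7} C(7; k_1,k_2) · ∏ g_i(k_i), where e^x gives (1)^k; (1+x)^2 gives the falling factorial (2)_k.
g_1(k) for k = 0…7: 1, 1, 1, 1, 1, 1, 1, 1.
g_2(k) for k = 0…7: 1, 2, 2, 0, 0, 0, 0, 0.
c_7 = Σ_k C(7,k)·g_1(k)·g_2(7−k) = 21·1·2 + 7·1·2 + 1·1·1 = 42 + 14 + 1 = 57.

57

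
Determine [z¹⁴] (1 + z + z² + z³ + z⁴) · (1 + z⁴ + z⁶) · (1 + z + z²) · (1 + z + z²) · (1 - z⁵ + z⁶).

(1 + z + z² + z³ + z⁴) has coefficients 1,1,1,1,1 for degrees 0…4.
(1 + z⁴ + z⁶) has coefficients 1,0,0,0,1,0,1,0,0,0,0,0,0,0,0 for degrees 0…14.
Multiplying by (1 + z + z²) gives running coefficients 1,1,1,0,1,1,2,1,1,0,0,0,0,0,0 for degrees 0…14.
Multiplying by (1 + z + z²) gives running coefficients 1,2,3,2,2,2,4,4,4,2,1,0,0,0,0 for degrees 0…14.
Finally multiplying by (1 - z⁵ + z⁶), the product of all factors after the first has coefficients 1,2,3,2,2,1,3,3,5,2,1,-2,0,0,2 for degrees 0…14.
[z¹⁴] = 1·2 + 1·0 + 1·0 + 1·(-2) + 1·1 = 1.

1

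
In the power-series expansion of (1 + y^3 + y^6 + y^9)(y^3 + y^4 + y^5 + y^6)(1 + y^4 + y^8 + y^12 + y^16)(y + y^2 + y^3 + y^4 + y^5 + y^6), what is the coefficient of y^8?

7

(1 + y^3 + y^6 + y^9) has coefficients 1,0,0,1,0,0,1,0,0 for degrees 0…8.
(y^3 + y^4 + y^5 + y^6) has coefficients 0,0,0,1,1,1,1,0,0 for degrees 0…8.
Multiplying by (1 + y^4 + y^8 + y^12 + y^16) gives running coefficients 0,0,0,1,1,1,1,1,1 for degrees 0…8.
Finally multiplying by (y + y^2 + y^3 + y^4 + y^5 + y^6), the product of all factors after the first has coefficients 0,0,0,0,1,2,3,4,5 for degrees 0…8.
[y^8] = 1·5 + 1·2 + 1·0 = 7.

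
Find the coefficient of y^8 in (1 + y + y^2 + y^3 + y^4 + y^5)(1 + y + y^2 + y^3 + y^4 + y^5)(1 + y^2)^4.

(1 + y + y^2 + y^3 + y^4 + y^5) has coefficients 1,1,1,1,1,1 for degrees 0…5.
(1 + y + y^2 + y^3 + y^4 + y^5) has coefficients 1,1,1,1,1,1,0,0,0 for degrees 0…8.
Finally multiplying by (1 + y^2)^4, the product of all factors after the first has coefficients 1,1,5,5,11,11,14,14,11 for degrees 0…8.
[y^8] = 1·11 + 1·14 + 1·14 + 1·11 + 1·11 + 1·5 = 66.

66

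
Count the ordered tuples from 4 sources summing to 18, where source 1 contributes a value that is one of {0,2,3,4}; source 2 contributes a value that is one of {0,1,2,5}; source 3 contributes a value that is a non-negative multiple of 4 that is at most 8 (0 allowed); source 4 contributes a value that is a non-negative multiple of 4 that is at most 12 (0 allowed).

The generating function for the choices is (1 + x^2 + x^3 + x^4)·(1 + x + x^2 + x^5)·(1 + x^4 + x^8)·(1 + x^4 + x^8 + x^12); the count is [x^18].
(1 + x^2 + x^3 + x^4) has coefficients 1,0,1,1,1 for degrees 0…4.
(1 + x + x^2 + x^5) has coefficients 1,1,1,0,0,1,0,0,0,0,0,0,0,0,0,0,0,0,0 for degrees 0…18.
Multiplying by (1 + x^4 + x^8) gives running coefficients 1,1,1,0,1,2,1,0,1,2,1,0,0,1,0,0,0,0,0 for degrees 0…18.
Finally multiplying by (1 + x^4 + x^8 + x^12), the product of all factors after the first has coefficients 1,1,1,0,2,3,2,0,3,5,3,0,3,6,3,0,2,5,2 for degrees 0…18.
[x^18] = 1·2 + 1·2 + 1·0 + 1·3 = 7.

7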